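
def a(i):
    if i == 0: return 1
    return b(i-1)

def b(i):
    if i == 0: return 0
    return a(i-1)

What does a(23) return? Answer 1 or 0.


a(23) = b(22)
b(22) = a(21)
a(21) = b(20)
b(20) = a(19)
a(19) = b(18)
b(18) = a(17)
a(17) = b(16)
b(16) = a(15)
a(15) = b(14)
b(14) = a(13)
a(13) = b(12)
b(12) = a(11)
a(11) = b(10)
b(10) = a(9)
a(9) = b(8)
b(8) = a(7)
a(7) = b(6)
b(6) = a(5)
a(5) = b(4)
b(4) = a(3)
a(3) = b(2)
b(2) = a(1)
a(1) = b(0)
b(0) = 0  (base case)
Result: 0

0


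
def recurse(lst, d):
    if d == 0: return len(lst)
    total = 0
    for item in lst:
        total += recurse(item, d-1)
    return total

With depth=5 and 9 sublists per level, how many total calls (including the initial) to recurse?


At depth 0 (root): 1 call
At depth 1: each of 1 parents calls recurse on 9 children = 9 calls
At depth 2: each of 9 parents calls recurse on 9 children = 81 calls
At depth 3: each of 81 parents calls recurse on 9 children = 729 calls
At depth 4: each of 729 parents calls recurse on 9 children = 6561 calls
At depth 5: each of 6561 parents calls recurse on 9 children = 59049 calls
Total: 1 + 9 + 81 + 729 + 6561 + 59049 = 66430

66430


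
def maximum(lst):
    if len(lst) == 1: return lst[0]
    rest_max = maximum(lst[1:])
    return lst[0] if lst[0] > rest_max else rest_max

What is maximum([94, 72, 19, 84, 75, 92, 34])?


maximum([94, 72, 19, 84, 75, 92, 34]): compare 94 with maximum([72, 19, 84, 75, 92, 34])
maximum([72, 19, 84, 75, 92, 34]): compare 72 with maximum([19, 84, 75, 92, 34])
maximum([19, 84, 75, 92, 34]): compare 19 with maximum([84, 75, 92, 34])
maximum([84, 75, 92, 34]): compare 84 with maximum([75, 92, 34])
maximum([75, 92, 34]): compare 75 with maximum([92, 34])
maximum([92, 34]): compare 92 with maximum([34])
maximum([34]) = 34  (base case)
Compare 92 with 34 -> 92
Compare 75 with 92 -> 92
Compare 84 with 92 -> 92
Compare 19 with 92 -> 92
Compare 72 with 92 -> 92
Compare 94 with 92 -> 94

94


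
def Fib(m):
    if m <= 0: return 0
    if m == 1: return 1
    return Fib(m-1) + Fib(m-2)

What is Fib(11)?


Computing Fib(11) bottom-up:
Fib(0) = 0
Fib(1) = 1
Fib(2) = Fib(1) + Fib(0) = 1 + 0 = 1
Fib(3) = Fib(2) + Fib(1) = 1 + 1 = 2
Fib(4) = Fib(3) + Fib(2) = 2 + 1 = 3
Fib(5) = Fib(4) + Fib(3) = 3 + 2 = 5
Fib(6) = Fib(5) + Fib(4) = 5 + 3 = 8
Fib(7) = Fib(6) + Fib(5) = 8 + 5 = 13
Fib(8) = Fib(7) + Fib(6) = 13 + 8 = 21
Fib(9) = Fib(8) + Fib(7) = 21 + 13 = 34
Fib(10) = Fib(9) + Fib(8) = 34 + 21 = 55
Fib(11) = Fib(10) + Fib(9) = 55 + 34 = 89

89


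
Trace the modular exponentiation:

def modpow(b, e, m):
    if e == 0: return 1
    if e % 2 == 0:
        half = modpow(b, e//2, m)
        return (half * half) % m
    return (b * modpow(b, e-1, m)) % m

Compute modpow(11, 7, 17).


modpow(11, 7, 17): e is odd, compute modpow(11, 6, 17)
  modpow(11, 6, 17): e is even, compute modpow(11, 3, 17)
    modpow(11, 3, 17): e is odd, compute modpow(11, 2, 17)
      modpow(11, 2, 17): e is even, compute modpow(11, 1, 17)
        modpow(11, 1, 17): e is odd, compute modpow(11, 0, 17)
          modpow(11, 0, 17) = 1
        (11 * 1) % 17 = 11
      half=11, (11*11) % 17 = 2
    (11 * 2) % 17 = 5
  half=5, (5*5) % 17 = 8
(11 * 8) % 17 = 3

3


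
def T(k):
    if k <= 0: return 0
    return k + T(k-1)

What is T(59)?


T(59)
= 59 + 58 + 57 + 56 + 55 + 54 + 53 + 52 + 51 + 50 + 49 + 48 + 47 + 46 + 45 + 44 + 43 + 42 + 41 + 40 + 39 + 38 + 37 + 36 + 35 + 34 + 33 + 32 + 31 + 30 + 29 + 28 + 27 + 26 + 25 + 24 + 23 + 22 + 21 + 20 + 19 + 18 + 17 + 16 + 15 + 14 + 13 + 12 + 11 + 10 + 9 + 8 + 7 + 6 + 5 + 4 + 3 + 2 + 1 + T(0)
= 59 + 58 + 57 + 56 + 55 + 54 + 53 + 52 + 51 + 50 + 49 + 48 + 47 + 46 + 45 + 44 + 43 + 42 + 41 + 40 + 39 + 38 + 37 + 36 + 35 + 34 + 33 + 32 + 31 + 30 + 29 + 28 + 27 + 26 + 25 + 24 + 23 + 22 + 21 + 20 + 19 + 18 + 17 + 16 + 15 + 14 + 13 + 12 + 11 + 10 + 9 + 8 + 7 + 6 + 5 + 4 + 3 + 2 + 1 + 0
= 1770

1770


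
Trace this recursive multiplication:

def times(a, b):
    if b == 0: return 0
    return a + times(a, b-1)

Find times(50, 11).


times(50, 11) = 50 + times(50, 10)
times(50, 10) = 50 + times(50, 9)
times(50, 9) = 50 + times(50, 8)
times(50, 8) = 50 + times(50, 7)
times(50, 7) = 50 + times(50, 6)
times(50, 6) = 50 + times(50, 5)
times(50, 5) = 50 + times(50, 4)
times(50, 4) = 50 + times(50, 3)
times(50, 3) = 50 + times(50, 2)
times(50, 2) = 50 + times(50, 1)
times(50, 1) = 50 + times(50, 0)
times(50, 0) = 0  (base case)
Total: 50 + 50 + 50 + 50 + 50 + 50 + 50 + 50 + 50 + 50 + 50 + 0 = 550

550


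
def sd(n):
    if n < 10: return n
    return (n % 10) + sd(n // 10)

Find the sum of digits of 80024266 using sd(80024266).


sd(80024266) = 6 + sd(8002426)
sd(8002426) = 6 + sd(800242)
sd(800242) = 2 + sd(80024)
sd(80024) = 4 + sd(8002)
sd(8002) = 2 + sd(800)
sd(800) = 0 + sd(80)
sd(80) = 0 + sd(8)
sd(8) = 8  (base case)
Total: 6 + 6 + 2 + 4 + 2 + 0 + 0 + 8 = 28

28


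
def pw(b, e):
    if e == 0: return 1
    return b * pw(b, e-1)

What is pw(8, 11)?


pw(8, 11)
= 8 * pw(8, 10)
= 8 * 8 * pw(8, 9)
= 8 * 8 * 8 * pw(8, 8)
= 8 * 8 * 8 * 8 * pw(8, 7)
= 8 * 8 * 8 * 8 * 8 * pw(8, 6)
= 8 * 8 * 8 * 8 * 8 * 8 * pw(8, 5)
= 8 * 8 * 8 * 8 * 8 * 8 * 8 * pw(8, 4)
= 8 * 8 * 8 * 8 * 8 * 8 * 8 * 8 * pw(8, 3)
= 8 * 8 * 8 * 8 * 8 * 8 * 8 * 8 * 8 * pw(8, 2)
= 8 * 8 * 8 * 8 * 8 * 8 * 8 * 8 * 8 * 8 * pw(8, 1)
= 8 * 8 * 8 * 8 * 8 * 8 * 8 * 8 * 8 * 8 * 8 * pw(8, 0)
= 8 * 8 * 8 * 8 * 8 * 8 * 8 * 8 * 8 * 8 * 8 * 1
= 8589934592

8589934592


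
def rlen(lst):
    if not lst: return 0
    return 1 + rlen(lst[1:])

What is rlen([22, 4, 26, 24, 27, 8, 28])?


rlen([22, 4, 26, 24, 27, 8, 28]) = 1 + rlen([4, 26, 24, 27, 8, 28])
rlen([4, 26, 24, 27, 8, 28]) = 1 + rlen([26, 24, 27, 8, 28])
rlen([26, 24, 27, 8, 28]) = 1 + rlen([24, 27, 8, 28])
rlen([24, 27, 8, 28]) = 1 + rlen([27, 8, 28])
rlen([27, 8, 28]) = 1 + rlen([8, 28])
rlen([8, 28]) = 1 + rlen([28])
rlen([28]) = 1 + rlen([])
rlen([]) = 0  (base case)
Unwinding: 1 + 1 + 1 + 1 + 1 + 1 + 1 + 0 = 7

7


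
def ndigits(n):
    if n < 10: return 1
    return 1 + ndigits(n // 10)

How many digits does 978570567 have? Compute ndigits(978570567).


ndigits(978570567) = 1 + ndigits(97857056)
ndigits(97857056) = 1 + ndigits(9785705)
ndigits(9785705) = 1 + ndigits(978570)
ndigits(978570) = 1 + ndigits(97857)
ndigits(97857) = 1 + ndigits(9785)
ndigits(9785) = 1 + ndigits(978)
ndigits(978) = 1 + ndigits(97)
ndigits(97) = 1 + ndigits(9)
ndigits(9) = 1  (base case: 9 < 10)
Unwinding: 1 + 1 + 1 + 1 + 1 + 1 + 1 + 1 + 1 = 9

9


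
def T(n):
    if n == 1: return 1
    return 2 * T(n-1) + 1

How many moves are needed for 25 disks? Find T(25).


T(25) = 2 * T(24) + 1
T(24) = 2 * T(23) + 1
T(23) = 2 * T(22) + 1
T(22) = 2 * T(21) + 1
T(21) = 2 * T(20) + 1
T(20) = 2 * T(19) + 1
T(19) = 2 * T(18) + 1
T(18) = 2 * T(17) + 1
T(17) = 2 * T(16) + 1
T(16) = 2 * T(15) + 1
T(15) = 2 * T(14) + 1
T(14) = 2 * T(13) + 1
T(13) = 2 * T(12) + 1
T(12) = 2 * T(11) + 1
T(11) = 2 * T(10) + 1
T(10) = 2 * T(9) + 1
T(9) = 2 * T(8) + 1
T(8) = 2 * T(7) + 1
T(7) = 2 * T(6) + 1
T(6) = 2 * T(5) + 1
T(5) = 2 * T(4) + 1
T(4) = 2 * T(3) + 1
T(3) = 2 * T(2) + 1
T(2) = 2 * T(1) + 1
T(1) = 1  (base case)
T(2) = 2 * 1 + 1 = 3
T(3) = 2 * 3 + 1 = 7
T(4) = 2 * 7 + 1 = 15
T(5) = 2 * 15 + 1 = 31
T(6) = 2 * 31 + 1 = 63
T(7) = 2 * 63 + 1 = 127
T(8) = 2 * 127 + 1 = 255
T(9) = 2 * 255 + 1 = 511
T(10) = 2 * 511 + 1 = 1023
T(11) = 2 * 1023 + 1 = 2047
T(12) = 2 * 2047 + 1 = 4095
T(13) = 2 * 4095 + 1 = 8191
T(14) = 2 * 8191 + 1 = 16383
T(15) = 2 * 16383 + 1 = 32767
T(16) = 2 * 32767 + 1 = 65535
T(17) = 2 * 65535 + 1 = 131071
T(18) = 2 * 131071 + 1 = 262143
T(19) = 2 * 262143 + 1 = 524287
T(20) = 2 * 524287 + 1 = 1048575
T(21) = 2 * 1048575 + 1 = 2097151
T(22) = 2 * 2097151 + 1 = 4194303
T(23) = 2 * 4194303 + 1 = 8388607
T(24) = 2 * 8388607 + 1 = 16777215
T(25) = 2 * 16777215 + 1 = 33554431

33554431


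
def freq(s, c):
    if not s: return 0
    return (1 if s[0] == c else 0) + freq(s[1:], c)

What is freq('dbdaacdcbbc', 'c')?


s[0]='d' != 'c' -> 0
s[0]='b' != 'c' -> 0
s[0]='d' != 'c' -> 0
s[0]='a' != 'c' -> 0
s[0]='a' != 'c' -> 0
s[0]='c' == 'c' -> 1
s[0]='d' != 'c' -> 0
s[0]='c' == 'c' -> 1
s[0]='b' != 'c' -> 0
s[0]='b' != 'c' -> 0
s[0]='c' == 'c' -> 1
Sum: 0 + 0 + 0 + 0 + 0 + 1 + 0 + 1 + 0 + 0 + 1 = 3

3


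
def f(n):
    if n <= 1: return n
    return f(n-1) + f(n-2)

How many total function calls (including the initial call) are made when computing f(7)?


Let C(n) = total calls for f(n)
C(0) = 1, C(1) = 1
C(2) = 1 + C(1) + C(0) = 1 + 1 + 1 = 3
C(3) = 1 + C(2) + C(1) = 1 + 3 + 1 = 5
C(4) = 1 + C(3) + C(2) = 1 + 5 + 3 = 9
C(5) = 1 + C(4) + C(3) = 1 + 9 + 5 = 15
C(6) = 1 + C(5) + C(4) = 1 + 15 + 9 = 25
C(7) = 1 + C(6) + C(5) = 1 + 25 + 15 = 41

41


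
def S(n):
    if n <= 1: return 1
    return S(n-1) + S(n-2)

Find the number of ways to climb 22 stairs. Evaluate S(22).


Building up from base cases:
S(0) = 1
S(1) = 1
S(2) = S(1) + S(0) = 1 + 1 = 2
S(3) = S(2) + S(1) = 2 + 1 = 3
S(4) = S(3) + S(2) = 3 + 2 = 5
S(5) = S(4) + S(3) = 5 + 3 = 8
S(6) = S(5) + S(4) = 8 + 5 = 13
S(7) = S(6) + S(5) = 13 + 8 = 21
S(8) = S(7) + S(6) = 21 + 13 = 34
S(9) = S(8) + S(7) = 34 + 21 = 55
S(10) = S(9) + S(8) = 55 + 34 = 89
S(11) = S(10) + S(9) = 89 + 55 = 144
S(12) = S(11) + S(10) = 144 + 89 = 233
S(13) = S(12) + S(11) = 233 + 144 = 377
S(14) = S(13) + S(12) = 377 + 233 = 610
S(15) = S(14) + S(13) = 610 + 377 = 987
S(16) = S(15) + S(14) = 987 + 610 = 1597
S(17) = S(16) + S(15) = 1597 + 987 = 2584
S(18) = S(17) + S(16) = 2584 + 1597 = 4181
S(19) = S(18) + S(17) = 4181 + 2584 = 6765
S(20) = S(19) + S(18) = 6765 + 4181 = 10946
S(21) = S(20) + S(19) = 10946 + 6765 = 17711
S(22) = S(21) + S(20) = 17711 + 10946 = 28657

28657


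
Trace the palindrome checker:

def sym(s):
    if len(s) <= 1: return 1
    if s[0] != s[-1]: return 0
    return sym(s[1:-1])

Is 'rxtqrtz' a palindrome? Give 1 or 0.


sym('rxtqrtz'): s[0]='r' != s[-1]='z' -> return 0
Result: 0 (not a palindrome)

0


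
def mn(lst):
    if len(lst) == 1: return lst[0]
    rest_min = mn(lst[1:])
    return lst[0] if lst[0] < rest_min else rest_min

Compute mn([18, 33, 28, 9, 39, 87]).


mn([18, 33, 28, 9, 39, 87]): compare 18 with mn([33, 28, 9, 39, 87])
mn([33, 28, 9, 39, 87]): compare 33 with mn([28, 9, 39, 87])
mn([28, 9, 39, 87]): compare 28 with mn([9, 39, 87])
mn([9, 39, 87]): compare 9 with mn([39, 87])
mn([39, 87]): compare 39 with mn([87])
mn([87]) = 87  (base case)
Compare 39 with 87 -> 39
Compare 9 with 39 -> 9
Compare 28 with 9 -> 9
Compare 33 with 9 -> 9
Compare 18 with 9 -> 9

9


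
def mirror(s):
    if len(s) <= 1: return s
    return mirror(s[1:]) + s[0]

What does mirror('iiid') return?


mirror('iiid') = mirror('iid') + 'i'
mirror('iid') = mirror('id') + 'i'
mirror('id') = mirror('d') + 'i'
mirror('d') = 'd'  (base case)
Concatenating: 'd' + 'i' + 'i' + 'i' = 'diii'

diii


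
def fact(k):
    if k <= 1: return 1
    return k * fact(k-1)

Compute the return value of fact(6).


fact(6)
= 6 * fact(5)
= 6 * 5 * fact(4)
= 6 * 5 * 4 * fact(3)
= 6 * 5 * 4 * 3 * fact(2)
= 6 * 5 * 4 * 3 * 2 * fact(1)
= 6 * 5 * 4 * 3 * 2 * 1
= 720

720


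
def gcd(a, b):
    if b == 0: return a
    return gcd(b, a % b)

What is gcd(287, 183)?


gcd(287, 183) = gcd(183, 104)
gcd(183, 104) = gcd(104, 79)
gcd(104, 79) = gcd(79, 25)
gcd(79, 25) = gcd(25, 4)
gcd(25, 4) = gcd(4, 1)
gcd(4, 1) = gcd(1, 0)
gcd(1, 0) = 1  (base case)

1


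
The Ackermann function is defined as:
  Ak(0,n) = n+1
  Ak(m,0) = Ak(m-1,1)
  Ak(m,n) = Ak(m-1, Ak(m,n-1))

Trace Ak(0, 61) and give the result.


Ak(0, 61) = 62
Result: Ak(0, 61) = 62

62


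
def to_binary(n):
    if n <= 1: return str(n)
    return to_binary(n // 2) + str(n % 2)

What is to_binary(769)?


to_binary(769) = to_binary(384) + '1'
to_binary(384) = to_binary(192) + '0'
to_binary(192) = to_binary(96) + '0'
to_binary(96) = to_binary(48) + '0'
to_binary(48) = to_binary(24) + '0'
to_binary(24) = to_binary(12) + '0'
to_binary(12) = to_binary(6) + '0'
to_binary(6) = to_binary(3) + '0'
to_binary(3) = to_binary(1) + '1'
to_binary(1) = '1'  (base case)
Concatenating: '1' + '1' + '0' + '0' + '0' + '0' + '0' + '0' + '0' + '1' = '1100000001'

1100000001


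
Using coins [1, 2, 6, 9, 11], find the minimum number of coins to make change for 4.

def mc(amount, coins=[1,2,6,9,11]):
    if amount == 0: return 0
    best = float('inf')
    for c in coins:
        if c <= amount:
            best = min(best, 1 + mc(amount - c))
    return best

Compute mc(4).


Building up with DP:
mc(0) = 0
mc(1) = min(1+mc(0)=1+0=1) = 1
mc(2) = min(1+mc(1)=1+1=2, 1+mc(0)=1+0=1) = 1
mc(3) = min(1+mc(2)=1+1=2, 1+mc(1)=1+1=2) = 2
mc(4) = min(1+mc(3)=1+2=3, 1+mc(2)=1+1=2) = 2

2


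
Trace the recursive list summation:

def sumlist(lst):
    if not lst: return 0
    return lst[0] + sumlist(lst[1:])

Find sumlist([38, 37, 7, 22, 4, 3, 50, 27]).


sumlist([38, 37, 7, 22, 4, 3, 50, 27]) = 38 + sumlist([37, 7, 22, 4, 3, 50, 27])
sumlist([37, 7, 22, 4, 3, 50, 27]) = 37 + sumlist([7, 22, 4, 3, 50, 27])
sumlist([7, 22, 4, 3, 50, 27]) = 7 + sumlist([22, 4, 3, 50, 27])
sumlist([22, 4, 3, 50, 27]) = 22 + sumlist([4, 3, 50, 27])
sumlist([4, 3, 50, 27]) = 4 + sumlist([3, 50, 27])
sumlist([3, 50, 27]) = 3 + sumlist([50, 27])
sumlist([50, 27]) = 50 + sumlist([27])
sumlist([27]) = 27 + sumlist([])
sumlist([]) = 0  (base case)
Total: 38 + 37 + 7 + 22 + 4 + 3 + 50 + 27 + 0 = 188

188


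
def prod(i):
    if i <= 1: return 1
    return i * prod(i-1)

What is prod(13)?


prod(13)
= 13 * prod(12)
= 13 * 12 * prod(11)
= 13 * 12 * 11 * prod(10)
= 13 * 12 * 11 * 10 * prod(9)
= 13 * 12 * 11 * 10 * 9 * prod(8)
= 13 * 12 * 11 * 10 * 9 * 8 * prod(7)
= 13 * 12 * 11 * 10 * 9 * 8 * 7 * prod(6)
= 13 * 12 * 11 * 10 * 9 * 8 * 7 * 6 * prod(5)
= 13 * 12 * 11 * 10 * 9 * 8 * 7 * 6 * 5 * prod(4)
= 13 * 12 * 11 * 10 * 9 * 8 * 7 * 6 * 5 * 4 * prod(3)
= 13 * 12 * 11 * 10 * 9 * 8 * 7 * 6 * 5 * 4 * 3 * prod(2)
= 13 * 12 * 11 * 10 * 9 * 8 * 7 * 6 * 5 * 4 * 3 * 2 * prod(1)
= 13 * 12 * 11 * 10 * 9 * 8 * 7 * 6 * 5 * 4 * 3 * 2 * 1
= 6227020800

6227020800


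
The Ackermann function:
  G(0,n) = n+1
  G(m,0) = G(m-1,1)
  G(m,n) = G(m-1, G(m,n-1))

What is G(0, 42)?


G(0, 42) = 43
Result: G(0, 42) = 43

43


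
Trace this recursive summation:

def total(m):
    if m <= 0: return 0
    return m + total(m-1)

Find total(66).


total(66)
= 66 + 65 + 64 + 63 + 62 + 61 + 60 + 59 + 58 + 57 + 56 + 55 + 54 + 53 + 52 + 51 + 50 + 49 + 48 + 47 + 46 + 45 + 44 + 43 + 42 + 41 + 40 + 39 + 38 + 37 + 36 + 35 + 34 + 33 + 32 + 31 + 30 + 29 + 28 + 27 + 26 + 25 + 24 + 23 + 22 + 21 + 20 + 19 + 18 + 17 + 16 + 15 + 14 + 13 + 12 + 11 + 10 + 9 + 8 + 7 + 6 + 5 + 4 + 3 + 2 + 1 + total(0)
= 66 + 65 + 64 + 63 + 62 + 61 + 60 + 59 + 58 + 57 + 56 + 55 + 54 + 53 + 52 + 51 + 50 + 49 + 48 + 47 + 46 + 45 + 44 + 43 + 42 + 41 + 40 + 39 + 38 + 37 + 36 + 35 + 34 + 33 + 32 + 31 + 30 + 29 + 28 + 27 + 26 + 25 + 24 + 23 + 22 + 21 + 20 + 19 + 18 + 17 + 16 + 15 + 14 + 13 + 12 + 11 + 10 + 9 + 8 + 7 + 6 + 5 + 4 + 3 + 2 + 1 + 0
= 2211

2211


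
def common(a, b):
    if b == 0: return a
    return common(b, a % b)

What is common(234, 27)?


common(234, 27) = common(27, 18)
common(27, 18) = common(18, 9)
common(18, 9) = common(9, 0)
common(9, 0) = 9  (base case)

9


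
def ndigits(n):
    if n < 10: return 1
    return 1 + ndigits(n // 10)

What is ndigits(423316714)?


ndigits(423316714) = 1 + ndigits(42331671)
ndigits(42331671) = 1 + ndigits(4233167)
ndigits(4233167) = 1 + ndigits(423316)
ndigits(423316) = 1 + ndigits(42331)
ndigits(42331) = 1 + ndigits(4233)
ndigits(4233) = 1 + ndigits(423)
ndigits(423) = 1 + ndigits(42)
ndigits(42) = 1 + ndigits(4)
ndigits(4) = 1  (base case: 4 < 10)
Unwinding: 1 + 1 + 1 + 1 + 1 + 1 + 1 + 1 + 1 = 9

9


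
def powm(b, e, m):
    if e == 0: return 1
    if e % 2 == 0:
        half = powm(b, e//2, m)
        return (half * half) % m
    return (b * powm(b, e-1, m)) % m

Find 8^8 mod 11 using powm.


powm(8, 8, 11): e is even, compute powm(8, 4, 11)
  powm(8, 4, 11): e is even, compute powm(8, 2, 11)
    powm(8, 2, 11): e is even, compute powm(8, 1, 11)
      powm(8, 1, 11): e is odd, compute powm(8, 0, 11)
        powm(8, 0, 11) = 1
      (8 * 1) % 11 = 8
    half=8, (8*8) % 11 = 9
  half=9, (9*9) % 11 = 4
half=4, (4*4) % 11 = 5

5


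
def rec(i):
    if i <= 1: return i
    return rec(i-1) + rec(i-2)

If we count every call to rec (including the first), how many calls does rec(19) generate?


Let C(n) = total calls for rec(n)
C(0) = 1, C(1) = 1
C(2) = 1 + C(1) + C(0) = 1 + 1 + 1 = 3
C(3) = 1 + C(2) + C(1) = 1 + 3 + 1 = 5
C(4) = 1 + C(3) + C(2) = 1 + 5 + 3 = 9
C(5) = 1 + C(4) + C(3) = 1 + 9 + 5 = 15
C(6) = 1 + C(5) + C(4) = 1 + 15 + 9 = 25
C(7) = 1 + C(6) + C(5) = 1 + 25 + 15 = 41
C(8) = 1 + C(7) + C(6) = 1 + 41 + 25 = 67
C(9) = 1 + C(8) + C(7) = 1 + 67 + 41 = 109
C(10) = 1 + C(9) + C(8) = 1 + 109 + 67 = 177
C(11) = 1 + C(10) + C(9) = 1 + 177 + 109 = 287
C(12) = 1 + C(11) + C(10) = 1 + 287 + 177 = 465
C(13) = 1 + C(12) + C(11) = 1 + 465 + 287 = 753
C(14) = 1 + C(13) + C(12) = 1 + 753 + 465 = 1219
C(15) = 1 + C(14) + C(13) = 1 + 1219 + 753 = 1973
C(16) = 1 + C(15) + C(14) = 1 + 1973 + 1219 = 3193
C(17) = 1 + C(16) + C(15) = 1 + 3193 + 1973 = 5167
C(18) = 1 + C(17) + C(16) = 1 + 5167 + 3193 = 8361
C(19) = 1 + C(18) + C(17) = 1 + 8361 + 5167 = 13529

13529


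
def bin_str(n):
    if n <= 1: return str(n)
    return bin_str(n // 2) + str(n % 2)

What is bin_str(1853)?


bin_str(1853) = bin_str(926) + '1'
bin_str(926) = bin_str(463) + '0'
bin_str(463) = bin_str(231) + '1'
bin_str(231) = bin_str(115) + '1'
bin_str(115) = bin_str(57) + '1'
bin_str(57) = bin_str(28) + '1'
bin_str(28) = bin_str(14) + '0'
bin_str(14) = bin_str(7) + '0'
bin_str(7) = bin_str(3) + '1'
bin_str(3) = bin_str(1) + '1'
bin_str(1) = '1'  (base case)
Concatenating: '1' + '1' + '1' + '0' + '0' + '1' + '1' + '1' + '1' + '0' + '1' = '11100111101'

11100111101


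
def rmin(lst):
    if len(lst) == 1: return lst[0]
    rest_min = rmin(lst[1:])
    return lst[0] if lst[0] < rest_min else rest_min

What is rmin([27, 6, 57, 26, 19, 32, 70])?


rmin([27, 6, 57, 26, 19, 32, 70]): compare 27 with rmin([6, 57, 26, 19, 32, 70])
rmin([6, 57, 26, 19, 32, 70]): compare 6 with rmin([57, 26, 19, 32, 70])
rmin([57, 26, 19, 32, 70]): compare 57 with rmin([26, 19, 32, 70])
rmin([26, 19, 32, 70]): compare 26 with rmin([19, 32, 70])
rmin([19, 32, 70]): compare 19 with rmin([32, 70])
rmin([32, 70]): compare 32 with rmin([70])
rmin([70]) = 70  (base case)
Compare 32 with 70 -> 32
Compare 19 with 32 -> 19
Compare 26 with 19 -> 19
Compare 57 with 19 -> 19
Compare 6 with 19 -> 6
Compare 27 with 6 -> 6

6


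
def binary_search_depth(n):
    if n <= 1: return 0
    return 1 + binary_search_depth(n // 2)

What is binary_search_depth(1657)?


1657 / 2 = 828
828 / 2 = 414
414 / 2 = 207
207 / 2 = 103
103 / 2 = 51
51 / 2 = 25
25 / 2 = 12
12 / 2 = 6
6 / 2 = 3
3 / 2 = 1
Reached 1 after 10 halvings

10


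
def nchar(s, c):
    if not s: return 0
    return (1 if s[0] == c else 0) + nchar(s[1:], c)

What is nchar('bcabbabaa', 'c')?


s[0]='b' != 'c' -> 0
s[0]='c' == 'c' -> 1
s[0]='a' != 'c' -> 0
s[0]='b' != 'c' -> 0
s[0]='b' != 'c' -> 0
s[0]='a' != 'c' -> 0
s[0]='b' != 'c' -> 0
s[0]='a' != 'c' -> 0
s[0]='a' != 'c' -> 0
Sum: 0 + 1 + 0 + 0 + 0 + 0 + 0 + 0 + 0 = 1

1


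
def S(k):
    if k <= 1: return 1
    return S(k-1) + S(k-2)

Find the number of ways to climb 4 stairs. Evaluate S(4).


Building up from base cases:
S(0) = 1
S(1) = 1
S(2) = S(1) + S(0) = 1 + 1 = 2
S(3) = S(2) + S(1) = 2 + 1 = 3
S(4) = S(3) + S(2) = 3 + 2 = 5

5


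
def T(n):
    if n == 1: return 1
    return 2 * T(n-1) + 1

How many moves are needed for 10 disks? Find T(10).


T(10) = 2 * T(9) + 1
T(9) = 2 * T(8) + 1
T(8) = 2 * T(7) + 1
T(7) = 2 * T(6) + 1
T(6) = 2 * T(5) + 1
T(5) = 2 * T(4) + 1
T(4) = 2 * T(3) + 1
T(3) = 2 * T(2) + 1
T(2) = 2 * T(1) + 1
T(1) = 1  (base case)
T(2) = 2 * 1 + 1 = 3
T(3) = 2 * 3 + 1 = 7
T(4) = 2 * 7 + 1 = 15
T(5) = 2 * 15 + 1 = 31
T(6) = 2 * 31 + 1 = 63
T(7) = 2 * 63 + 1 = 127
T(8) = 2 * 127 + 1 = 255
T(9) = 2 * 255 + 1 = 511
T(10) = 2 * 511 + 1 = 1023

1023


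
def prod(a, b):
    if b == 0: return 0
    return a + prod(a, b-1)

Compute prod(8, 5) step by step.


prod(8, 5) = 8 + prod(8, 4)
prod(8, 4) = 8 + prod(8, 3)
prod(8, 3) = 8 + prod(8, 2)
prod(8, 2) = 8 + prod(8, 1)
prod(8, 1) = 8 + prod(8, 0)
prod(8, 0) = 0  (base case)
Total: 8 + 8 + 8 + 8 + 8 + 0 = 40

40


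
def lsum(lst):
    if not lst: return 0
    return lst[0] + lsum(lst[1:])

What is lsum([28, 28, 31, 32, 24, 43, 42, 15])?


lsum([28, 28, 31, 32, 24, 43, 42, 15]) = 28 + lsum([28, 31, 32, 24, 43, 42, 15])
lsum([28, 31, 32, 24, 43, 42, 15]) = 28 + lsum([31, 32, 24, 43, 42, 15])
lsum([31, 32, 24, 43, 42, 15]) = 31 + lsum([32, 24, 43, 42, 15])
lsum([32, 24, 43, 42, 15]) = 32 + lsum([24, 43, 42, 15])
lsum([24, 43, 42, 15]) = 24 + lsum([43, 42, 15])
lsum([43, 42, 15]) = 43 + lsum([42, 15])
lsum([42, 15]) = 42 + lsum([15])
lsum([15]) = 15 + lsum([])
lsum([]) = 0  (base case)
Total: 28 + 28 + 31 + 32 + 24 + 43 + 42 + 15 + 0 = 243

243


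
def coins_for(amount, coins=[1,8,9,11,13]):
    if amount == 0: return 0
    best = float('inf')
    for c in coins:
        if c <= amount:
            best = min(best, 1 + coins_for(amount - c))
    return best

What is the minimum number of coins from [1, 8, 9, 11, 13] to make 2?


Building up with DP:
coins_for(0) = 0
coins_for(1) = min(1+coins_for(0)=1+0=1) = 1
coins_for(2) = min(1+coins_for(1)=1+1=2) = 2

2


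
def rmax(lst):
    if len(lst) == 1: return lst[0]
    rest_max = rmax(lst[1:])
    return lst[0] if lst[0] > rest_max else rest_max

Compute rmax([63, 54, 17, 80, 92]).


rmax([63, 54, 17, 80, 92]): compare 63 with rmax([54, 17, 80, 92])
rmax([54, 17, 80, 92]): compare 54 with rmax([17, 80, 92])
rmax([17, 80, 92]): compare 17 with rmax([80, 92])
rmax([80, 92]): compare 80 with rmax([92])
rmax([92]) = 92  (base case)
Compare 80 with 92 -> 92
Compare 17 with 92 -> 92
Compare 54 with 92 -> 92
Compare 63 with 92 -> 92

92


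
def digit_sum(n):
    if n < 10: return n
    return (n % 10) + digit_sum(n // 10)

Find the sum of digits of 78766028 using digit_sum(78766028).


digit_sum(78766028) = 8 + digit_sum(7876602)
digit_sum(7876602) = 2 + digit_sum(787660)
digit_sum(787660) = 0 + digit_sum(78766)
digit_sum(78766) = 6 + digit_sum(7876)
digit_sum(7876) = 6 + digit_sum(787)
digit_sum(787) = 7 + digit_sum(78)
digit_sum(78) = 8 + digit_sum(7)
digit_sum(7) = 7  (base case)
Total: 8 + 2 + 0 + 6 + 6 + 7 + 8 + 7 = 44

44


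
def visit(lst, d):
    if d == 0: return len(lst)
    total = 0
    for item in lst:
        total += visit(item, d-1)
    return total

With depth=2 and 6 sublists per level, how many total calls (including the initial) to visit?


At depth 0 (root): 1 call
At depth 1: each of 1 parents calls visit on 6 children = 6 calls
At depth 2: each of 6 parents calls visit on 6 children = 36 calls
Total: 1 + 6 + 36 = 43

43


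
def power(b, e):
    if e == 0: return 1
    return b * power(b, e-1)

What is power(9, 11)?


power(9, 11)
= 9 * power(9, 10)
= 9 * 9 * power(9, 9)
= 9 * 9 * 9 * power(9, 8)
= 9 * 9 * 9 * 9 * power(9, 7)
= 9 * 9 * 9 * 9 * 9 * power(9, 6)
= 9 * 9 * 9 * 9 * 9 * 9 * power(9, 5)
= 9 * 9 * 9 * 9 * 9 * 9 * 9 * power(9, 4)
= 9 * 9 * 9 * 9 * 9 * 9 * 9 * 9 * power(9, 3)
= 9 * 9 * 9 * 9 * 9 * 9 * 9 * 9 * 9 * power(9, 2)
= 9 * 9 * 9 * 9 * 9 * 9 * 9 * 9 * 9 * 9 * power(9, 1)
= 9 * 9 * 9 * 9 * 9 * 9 * 9 * 9 * 9 * 9 * 9 * power(9, 0)
= 9 * 9 * 9 * 9 * 9 * 9 * 9 * 9 * 9 * 9 * 9 * 1
= 31381059609

31381059609


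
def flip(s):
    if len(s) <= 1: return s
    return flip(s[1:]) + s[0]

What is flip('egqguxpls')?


flip('egqguxpls') = flip('gqguxpls') + 'e'
flip('gqguxpls') = flip('qguxpls') + 'g'
flip('qguxpls') = flip('guxpls') + 'q'
flip('guxpls') = flip('uxpls') + 'g'
flip('uxpls') = flip('xpls') + 'u'
flip('xpls') = flip('pls') + 'x'
flip('pls') = flip('ls') + 'p'
flip('ls') = flip('s') + 'l'
flip('s') = 's'  (base case)
Concatenating: 's' + 'l' + 'p' + 'x' + 'u' + 'g' + 'q' + 'g' + 'e' = 'slpxugqge'

slpxugqge


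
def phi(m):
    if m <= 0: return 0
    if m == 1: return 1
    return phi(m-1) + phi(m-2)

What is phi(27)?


Computing phi(27) bottom-up:
phi(0) = 0
phi(1) = 1
phi(2) = phi(1) + phi(0) = 1 + 0 = 1
phi(3) = phi(2) + phi(1) = 1 + 1 = 2
phi(4) = phi(3) + phi(2) = 2 + 1 = 3
phi(5) = phi(4) + phi(3) = 3 + 2 = 5
phi(6) = phi(5) + phi(4) = 5 + 3 = 8
phi(7) = phi(6) + phi(5) = 8 + 5 = 13
phi(8) = phi(7) + phi(6) = 13 + 8 = 21
phi(9) = phi(8) + phi(7) = 21 + 13 = 34
phi(10) = phi(9) + phi(8) = 34 + 21 = 55
phi(11) = phi(10) + phi(9) = 55 + 34 = 89
phi(12) = phi(11) + phi(10) = 89 + 55 = 144
phi(13) = phi(12) + phi(11) = 144 + 89 = 233
phi(14) = phi(13) + phi(12) = 233 + 144 = 377
phi(15) = phi(14) + phi(13) = 377 + 233 = 610
phi(16) = phi(15) + phi(14) = 610 + 377 = 987
phi(17) = phi(16) + phi(15) = 987 + 610 = 1597
phi(18) = phi(17) + phi(16) = 1597 + 987 = 2584
phi(19) = phi(18) + phi(17) = 2584 + 1597 = 4181
phi(20) = phi(19) + phi(18) = 4181 + 2584 = 6765
phi(21) = phi(20) + phi(19) = 6765 + 4181 = 10946
phi(22) = phi(21) + phi(20) = 10946 + 6765 = 17711
phi(23) = phi(22) + phi(21) = 17711 + 10946 = 28657
phi(24) = phi(23) + phi(22) = 28657 + 17711 = 46368
phi(25) = phi(24) + phi(23) = 46368 + 28657 = 75025
phi(26) = phi(25) + phi(24) = 75025 + 46368 = 121393
phi(27) = phi(26) + phi(25) = 121393 + 75025 = 196418

196418


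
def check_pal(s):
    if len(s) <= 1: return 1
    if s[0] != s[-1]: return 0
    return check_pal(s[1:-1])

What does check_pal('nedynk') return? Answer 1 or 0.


check_pal('nedynk'): s[0]='n' != s[-1]='k' -> return 0
Result: 0 (not a palindrome)

0


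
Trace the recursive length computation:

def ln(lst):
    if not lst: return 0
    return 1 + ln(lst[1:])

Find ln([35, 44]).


ln([35, 44]) = 1 + ln([44])
ln([44]) = 1 + ln([])
ln([]) = 0  (base case)
Unwinding: 1 + 1 + 0 = 2

2


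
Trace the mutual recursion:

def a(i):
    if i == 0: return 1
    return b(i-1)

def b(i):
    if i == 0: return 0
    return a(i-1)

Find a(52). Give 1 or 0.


a(52) = b(51)
b(51) = a(50)
a(50) = b(49)
b(49) = a(48)
a(48) = b(47)
b(47) = a(46)
a(46) = b(45)
b(45) = a(44)
a(44) = b(43)
b(43) = a(42)
a(42) = b(41)
b(41) = a(40)
a(40) = b(39)
b(39) = a(38)
a(38) = b(37)
b(37) = a(36)
a(36) = b(35)
b(35) = a(34)
a(34) = b(33)
b(33) = a(32)
a(32) = b(31)
b(31) = a(30)
a(30) = b(29)
b(29) = a(28)
a(28) = b(27)
b(27) = a(26)
a(26) = b(25)
b(25) = a(24)
a(24) = b(23)
b(23) = a(22)
a(22) = b(21)
b(21) = a(20)
a(20) = b(19)
b(19) = a(18)
a(18) = b(17)
b(17) = a(16)
a(16) = b(15)
b(15) = a(14)
a(14) = b(13)
b(13) = a(12)
a(12) = b(11)
b(11) = a(10)
a(10) = b(9)
b(9) = a(8)
a(8) = b(7)
b(7) = a(6)
a(6) = b(5)
b(5) = a(4)
a(4) = b(3)
b(3) = a(2)
a(2) = b(1)
b(1) = a(0)
a(0) = 1  (base case)
Result: 1

1


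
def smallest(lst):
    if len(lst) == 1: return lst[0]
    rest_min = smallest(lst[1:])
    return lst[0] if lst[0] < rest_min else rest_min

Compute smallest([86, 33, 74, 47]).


smallest([86, 33, 74, 47]): compare 86 with smallest([33, 74, 47])
smallest([33, 74, 47]): compare 33 with smallest([74, 47])
smallest([74, 47]): compare 74 with smallest([47])
smallest([47]) = 47  (base case)
Compare 74 with 47 -> 47
Compare 33 with 47 -> 33
Compare 86 with 33 -> 33

33


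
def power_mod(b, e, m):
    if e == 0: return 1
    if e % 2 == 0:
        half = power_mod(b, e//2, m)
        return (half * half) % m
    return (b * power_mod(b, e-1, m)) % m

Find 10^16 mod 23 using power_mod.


power_mod(10, 16, 23): e is even, compute power_mod(10, 8, 23)
  power_mod(10, 8, 23): e is even, compute power_mod(10, 4, 23)
    power_mod(10, 4, 23): e is even, compute power_mod(10, 2, 23)
      power_mod(10, 2, 23): e is even, compute power_mod(10, 1, 23)
        power_mod(10, 1, 23): e is odd, compute power_mod(10, 0, 23)
          power_mod(10, 0, 23) = 1
        (10 * 1) % 23 = 10
      half=10, (10*10) % 23 = 8
    half=8, (8*8) % 23 = 18
  half=18, (18*18) % 23 = 2
half=2, (2*2) % 23 = 4

4


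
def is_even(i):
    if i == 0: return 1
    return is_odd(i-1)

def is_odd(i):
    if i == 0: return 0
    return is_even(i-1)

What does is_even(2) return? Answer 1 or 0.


is_even(2) = is_odd(1)
is_odd(1) = is_even(0)
is_even(0) = 1  (base case)
Result: 1

1


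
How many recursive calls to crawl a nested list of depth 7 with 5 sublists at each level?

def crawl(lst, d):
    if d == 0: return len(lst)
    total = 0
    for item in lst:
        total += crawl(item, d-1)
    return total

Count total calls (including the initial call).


At depth 0 (root): 1 call
At depth 1: each of 1 parents calls crawl on 5 children = 5 calls
At depth 2: each of 5 parents calls crawl on 5 children = 25 calls
At depth 3: each of 25 parents calls crawl on 5 children = 125 calls
At depth 4: each of 125 parents calls crawl on 5 children = 625 calls
At depth 5: each of 625 parents calls crawl on 5 children = 3125 calls
At depth 6: each of 3125 parents calls crawl on 5 children = 15625 calls
At depth 7: each of 15625 parents calls crawl on 5 children = 78125 calls
Total: 1 + 5 + 25 + 125 + 625 + 3125 + 15625 + 78125 = 97656

97656


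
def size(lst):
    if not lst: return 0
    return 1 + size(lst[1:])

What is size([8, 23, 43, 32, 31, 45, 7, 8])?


size([8, 23, 43, 32, 31, 45, 7, 8]) = 1 + size([23, 43, 32, 31, 45, 7, 8])
size([23, 43, 32, 31, 45, 7, 8]) = 1 + size([43, 32, 31, 45, 7, 8])
size([43, 32, 31, 45, 7, 8]) = 1 + size([32, 31, 45, 7, 8])
size([32, 31, 45, 7, 8]) = 1 + size([31, 45, 7, 8])
size([31, 45, 7, 8]) = 1 + size([45, 7, 8])
size([45, 7, 8]) = 1 + size([7, 8])
size([7, 8]) = 1 + size([8])
size([8]) = 1 + size([])
size([]) = 0  (base case)
Unwinding: 1 + 1 + 1 + 1 + 1 + 1 + 1 + 1 + 0 = 8

8


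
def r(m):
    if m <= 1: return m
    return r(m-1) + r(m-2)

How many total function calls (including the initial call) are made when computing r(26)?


Let C(n) = total calls for r(n)
C(0) = 1, C(1) = 1
C(2) = 1 + C(1) + C(0) = 1 + 1 + 1 = 3
C(3) = 1 + C(2) + C(1) = 1 + 3 + 1 = 5
C(4) = 1 + C(3) + C(2) = 1 + 5 + 3 = 9
C(5) = 1 + C(4) + C(3) = 1 + 9 + 5 = 15
C(6) = 1 + C(5) + C(4) = 1 + 15 + 9 = 25
C(7) = 1 + C(6) + C(5) = 1 + 25 + 15 = 41
C(8) = 1 + C(7) + C(6) = 1 + 41 + 25 = 67
C(9) = 1 + C(8) + C(7) = 1 + 67 + 41 = 109
C(10) = 1 + C(9) + C(8) = 1 + 109 + 67 = 177
C(11) = 1 + C(10) + C(9) = 1 + 177 + 109 = 287
C(12) = 1 + C(11) + C(10) = 1 + 287 + 177 = 465
C(13) = 1 + C(12) + C(11) = 1 + 465 + 287 = 753
C(14) = 1 + C(13) + C(12) = 1 + 753 + 465 = 1219
C(15) = 1 + C(14) + C(13) = 1 + 1219 + 753 = 1973
C(16) = 1 + C(15) + C(14) = 1 + 1973 + 1219 = 3193
C(17) = 1 + C(16) + C(15) = 1 + 3193 + 1973 = 5167
C(18) = 1 + C(17) + C(16) = 1 + 5167 + 3193 = 8361
C(19) = 1 + C(18) + C(17) = 1 + 8361 + 5167 = 13529
C(20) = 1 + C(19) + C(18) = 1 + 13529 + 8361 = 21891
C(21) = 1 + C(20) + C(19) = 1 + 21891 + 13529 = 35421
C(22) = 1 + C(21) + C(20) = 1 + 35421 + 21891 = 57313
C(23) = 1 + C(22) + C(21) = 1 + 57313 + 35421 = 92735
C(24) = 1 + C(23) + C(22) = 1 + 92735 + 57313 = 150049
C(25) = 1 + C(24) + C(23) = 1 + 150049 + 92735 = 242785
C(26) = 1 + C(25) + C(24) = 1 + 242785 + 150049 = 392835

392835


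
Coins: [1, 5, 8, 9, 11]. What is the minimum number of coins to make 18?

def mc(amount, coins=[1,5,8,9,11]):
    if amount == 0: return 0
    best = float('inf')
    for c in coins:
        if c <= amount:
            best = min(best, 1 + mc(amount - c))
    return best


Building up with DP:
mc(0) = 0
mc(1) = min(1+mc(0)=1+0=1) = 1
mc(2) = min(1+mc(1)=1+1=2) = 2
mc(3) = min(1+mc(2)=1+2=3) = 3
mc(4) = min(1+mc(3)=1+3=4) = 4
mc(5) = min(1+mc(4)=1+4=5, 1+mc(0)=1+0=1) = 1
mc(6) = min(1+mc(5)=1+1=2, 1+mc(1)=1+1=2) = 2
mc(7) = min(1+mc(6)=1+2=3, 1+mc(2)=1+2=3) = 3
mc(8) = min(1+mc(7)=1+3=4, 1+mc(3)=1+3=4, 1+mc(0)=1+0=1) = 1
mc(9) = min(1+mc(8)=1+1=2, 1+mc(4)=1+4=5, 1+mc(1)=1+1=2, 1+mc(0)=1+0=1) = 1
mc(10) = min(1+mc(9)=1+1=2, 1+mc(5)=1+1=2, 1+mc(2)=1+2=3, 1+mc(1)=1+1=2) = 2
mc(11) = min(1+mc(10)=1+2=3, 1+mc(6)=1+2=3, 1+mc(3)=1+3=4, 1+mc(2)=1+2=3, 1+mc(0)=1+0=1) = 1
mc(12) = min(1+mc(11)=1+1=2, 1+mc(7)=1+3=4, 1+mc(4)=1+4=5, 1+mc(3)=1+3=4, 1+mc(1)=1+1=2) = 2
mc(13) = min(1+mc(12)=1+2=3, 1+mc(8)=1+1=2, 1+mc(5)=1+1=2, 1+mc(4)=1+4=5, 1+mc(2)=1+2=3) = 2
mc(14) = min(1+mc(13)=1+2=3, 1+mc(9)=1+1=2, 1+mc(6)=1+2=3, 1+mc(5)=1+1=2, 1+mc(3)=1+3=4) = 2
mc(15) = min(1+mc(14)=1+2=3, 1+mc(10)=1+2=3, 1+mc(7)=1+3=4, 1+mc(6)=1+2=3, 1+mc(4)=1+4=5) = 3
mc(16) = min(1+mc(15)=1+3=4, 1+mc(11)=1+1=2, 1+mc(8)=1+1=2, 1+mc(7)=1+3=4, 1+mc(5)=1+1=2) = 2
mc(17) = min(1+mc(16)=1+2=3, 1+mc(12)=1+2=3, 1+mc(9)=1+1=2, 1+mc(8)=1+1=2, 1+mc(6)=1+2=3) = 2
mc(18) = min(1+mc(17)=1+2=3, 1+mc(13)=1+2=3, 1+mc(10)=1+2=3, 1+mc(9)=1+1=2, 1+mc(7)=1+3=4) = 2

2


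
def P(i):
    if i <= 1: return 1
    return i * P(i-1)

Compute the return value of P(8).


P(8)
= 8 * P(7)
= 8 * 7 * P(6)
= 8 * 7 * 6 * P(5)
= 8 * 7 * 6 * 5 * P(4)
= 8 * 7 * 6 * 5 * 4 * P(3)
= 8 * 7 * 6 * 5 * 4 * 3 * P(2)
= 8 * 7 * 6 * 5 * 4 * 3 * 2 * P(1)
= 8 * 7 * 6 * 5 * 4 * 3 * 2 * 1
= 40320

40320


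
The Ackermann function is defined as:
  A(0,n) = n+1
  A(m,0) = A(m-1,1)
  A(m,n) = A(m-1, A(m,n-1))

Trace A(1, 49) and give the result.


A(1, 49) = A(0, A(1, 48))
  A(1, 48) = A(0, A(1, 47))
    A(1, 47) = A(0, A(1, 46))
      A(1, 46) = A(0, A(1, 45))
        A(1, 45) = A(0, A(1, 44))
          A(1, 44) = A(0, A(1, 43))
          A(1, 43) = A(0, A(1, 42))
          A(1, 42) = A(0, A(1, 41))
          A(1, 41) = A(0, A(1, 40))
          A(1, 40) = A(0, A(1, 39))
          A(1, 39) = A(0, A(1, 38))
          A(1, 38) = A(0, A(1, 37))
          A(1, 37) = A(0, A(1, 36))
          A(1, 36) = A(0, A(1, 35))
          A(1, 35) = A(0, A(1, 34))
          A(1, 34) = A(0, A(1, 33))
          A(1, 33) = A(0, A(1, 32))
          A(1, 32) = A(0, A(1, 31))
          A(1, 31) = A(0, A(1, 30))
          A(1, 30) = A(0, A(1, 29))
          A(1, 29) = A(0, A(1, 28))
          A(1, 28) = A(0, A(1, 27))
          A(1, 27) = A(0, A(1, 26))
          A(1, 26) = A(0, A(1, 25))
          A(1, 25) = A(0, A(1, 24))
... (trace truncated)
Result: A(1, 49) = 51

51


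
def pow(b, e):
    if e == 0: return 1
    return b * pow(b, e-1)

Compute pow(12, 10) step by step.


pow(12, 10)
= 12 * pow(12, 9)
= 12 * 12 * pow(12, 8)
= 12 * 12 * 12 * pow(12, 7)
= 12 * 12 * 12 * 12 * pow(12, 6)
= 12 * 12 * 12 * 12 * 12 * pow(12, 5)
= 12 * 12 * 12 * 12 * 12 * 12 * pow(12, 4)
= 12 * 12 * 12 * 12 * 12 * 12 * 12 * pow(12, 3)
= 12 * 12 * 12 * 12 * 12 * 12 * 12 * 12 * pow(12, 2)
= 12 * 12 * 12 * 12 * 12 * 12 * 12 * 12 * 12 * pow(12, 1)
= 12 * 12 * 12 * 12 * 12 * 12 * 12 * 12 * 12 * 12 * pow(12, 0)
= 12 * 12 * 12 * 12 * 12 * 12 * 12 * 12 * 12 * 12 * 1
= 61917364224

61917364224


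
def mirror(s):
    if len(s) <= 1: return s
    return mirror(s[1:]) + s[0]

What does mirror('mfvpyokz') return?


mirror('mfvpyokz') = mirror('fvpyokz') + 'm'
mirror('fvpyokz') = mirror('vpyokz') + 'f'
mirror('vpyokz') = mirror('pyokz') + 'v'
mirror('pyokz') = mirror('yokz') + 'p'
mirror('yokz') = mirror('okz') + 'y'
mirror('okz') = mirror('kz') + 'o'
mirror('kz') = mirror('z') + 'k'
mirror('z') = 'z'  (base case)
Concatenating: 'z' + 'k' + 'o' + 'y' + 'p' + 'v' + 'f' + 'm' = 'zkoypvfm'

zkoypvfm


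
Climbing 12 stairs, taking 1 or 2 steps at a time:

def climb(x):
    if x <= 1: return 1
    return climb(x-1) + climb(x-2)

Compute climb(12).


Building up from base cases:
climb(0) = 1
climb(1) = 1
climb(2) = climb(1) + climb(0) = 1 + 1 = 2
climb(3) = climb(2) + climb(1) = 2 + 1 = 3
climb(4) = climb(3) + climb(2) = 3 + 2 = 5
climb(5) = climb(4) + climb(3) = 5 + 3 = 8
climb(6) = climb(5) + climb(4) = 8 + 5 = 13
climb(7) = climb(6) + climb(5) = 13 + 8 = 21
climb(8) = climb(7) + climb(6) = 21 + 13 = 34
climb(9) = climb(8) + climb(7) = 34 + 21 = 55
climb(10) = climb(9) + climb(8) = 55 + 34 = 89
climb(11) = climb(10) + climb(9) = 89 + 55 = 144
climb(12) = climb(11) + climb(10) = 144 + 89 = 233

233


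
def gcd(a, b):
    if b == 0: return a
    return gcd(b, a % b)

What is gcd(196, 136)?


gcd(196, 136) = gcd(136, 60)
gcd(136, 60) = gcd(60, 16)
gcd(60, 16) = gcd(16, 12)
gcd(16, 12) = gcd(12, 4)
gcd(12, 4) = gcd(4, 0)
gcd(4, 0) = 4  (base case)

4


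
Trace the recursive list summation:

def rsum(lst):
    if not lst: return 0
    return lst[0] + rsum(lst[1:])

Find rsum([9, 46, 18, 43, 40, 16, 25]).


rsum([9, 46, 18, 43, 40, 16, 25]) = 9 + rsum([46, 18, 43, 40, 16, 25])
rsum([46, 18, 43, 40, 16, 25]) = 46 + rsum([18, 43, 40, 16, 25])
rsum([18, 43, 40, 16, 25]) = 18 + rsum([43, 40, 16, 25])
rsum([43, 40, 16, 25]) = 43 + rsum([40, 16, 25])
rsum([40, 16, 25]) = 40 + rsum([16, 25])
rsum([16, 25]) = 16 + rsum([25])
rsum([25]) = 25 + rsum([])
rsum([]) = 0  (base case)
Total: 9 + 46 + 18 + 43 + 40 + 16 + 25 + 0 = 197

197


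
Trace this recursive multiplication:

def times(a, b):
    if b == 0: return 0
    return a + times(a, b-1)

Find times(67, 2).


times(67, 2) = 67 + times(67, 1)
times(67, 1) = 67 + times(67, 0)
times(67, 0) = 0  (base case)
Total: 67 + 67 + 0 = 134

134


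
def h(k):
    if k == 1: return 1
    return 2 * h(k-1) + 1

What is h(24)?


h(24) = 2 * h(23) + 1
h(23) = 2 * h(22) + 1
h(22) = 2 * h(21) + 1
h(21) = 2 * h(20) + 1
h(20) = 2 * h(19) + 1
h(19) = 2 * h(18) + 1
h(18) = 2 * h(17) + 1
h(17) = 2 * h(16) + 1
h(16) = 2 * h(15) + 1
h(15) = 2 * h(14) + 1
h(14) = 2 * h(13) + 1
h(13) = 2 * h(12) + 1
h(12) = 2 * h(11) + 1
h(11) = 2 * h(10) + 1
h(10) = 2 * h(9) + 1
h(9) = 2 * h(8) + 1
h(8) = 2 * h(7) + 1
h(7) = 2 * h(6) + 1
h(6) = 2 * h(5) + 1
h(5) = 2 * h(4) + 1
h(4) = 2 * h(3) + 1
h(3) = 2 * h(2) + 1
h(2) = 2 * h(1) + 1
h(1) = 1  (base case)
h(2) = 2 * 1 + 1 = 3
h(3) = 2 * 3 + 1 = 7
h(4) = 2 * 7 + 1 = 15
h(5) = 2 * 15 + 1 = 31
h(6) = 2 * 31 + 1 = 63
h(7) = 2 * 63 + 1 = 127
h(8) = 2 * 127 + 1 = 255
h(9) = 2 * 255 + 1 = 511
h(10) = 2 * 511 + 1 = 1023
h(11) = 2 * 1023 + 1 = 2047
h(12) = 2 * 2047 + 1 = 4095
h(13) = 2 * 4095 + 1 = 8191
h(14) = 2 * 8191 + 1 = 16383
h(15) = 2 * 16383 + 1 = 32767
h(16) = 2 * 32767 + 1 = 65535
h(17) = 2 * 65535 + 1 = 131071
h(18) = 2 * 131071 + 1 = 262143
h(19) = 2 * 262143 + 1 = 524287
h(20) = 2 * 524287 + 1 = 1048575
h(21) = 2 * 1048575 + 1 = 2097151
h(22) = 2 * 2097151 + 1 = 4194303
h(23) = 2 * 4194303 + 1 = 8388607
h(24) = 2 * 8388607 + 1 = 16777215

16777215


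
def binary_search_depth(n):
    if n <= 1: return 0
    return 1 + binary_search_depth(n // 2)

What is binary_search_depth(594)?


594 / 2 = 297
297 / 2 = 148
148 / 2 = 74
74 / 2 = 37
37 / 2 = 18
18 / 2 = 9
9 / 2 = 4
4 / 2 = 2
2 / 2 = 1
Reached 1 after 9 halvings

9


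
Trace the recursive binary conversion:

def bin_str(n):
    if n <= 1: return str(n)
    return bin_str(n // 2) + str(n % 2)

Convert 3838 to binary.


bin_str(3838) = bin_str(1919) + '0'
bin_str(1919) = bin_str(959) + '1'
bin_str(959) = bin_str(479) + '1'
bin_str(479) = bin_str(239) + '1'
bin_str(239) = bin_str(119) + '1'
bin_str(119) = bin_str(59) + '1'
bin_str(59) = bin_str(29) + '1'
bin_str(29) = bin_str(14) + '1'
bin_str(14) = bin_str(7) + '0'
bin_str(7) = bin_str(3) + '1'
bin_str(3) = bin_str(1) + '1'
bin_str(1) = '1'  (base case)
Concatenating: '1' + '1' + '1' + '0' + '1' + '1' + '1' + '1' + '1' + '1' + '1' + '0' = '111011111110'

111011111110


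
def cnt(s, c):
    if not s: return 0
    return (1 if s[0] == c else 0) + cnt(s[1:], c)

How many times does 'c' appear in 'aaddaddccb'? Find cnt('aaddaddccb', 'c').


s[0]='a' != 'c' -> 0
s[0]='a' != 'c' -> 0
s[0]='d' != 'c' -> 0
s[0]='d' != 'c' -> 0
s[0]='a' != 'c' -> 0
s[0]='d' != 'c' -> 0
s[0]='d' != 'c' -> 0
s[0]='c' == 'c' -> 1
s[0]='c' == 'c' -> 1
s[0]='b' != 'c' -> 0
Sum: 0 + 0 + 0 + 0 + 0 + 0 + 0 + 1 + 1 + 0 = 2

2


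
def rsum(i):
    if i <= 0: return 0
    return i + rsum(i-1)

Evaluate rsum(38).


rsum(38)
= 38 + 37 + 36 + 35 + 34 + 33 + 32 + 31 + 30 + 29 + 28 + 27 + 26 + 25 + 24 + 23 + 22 + 21 + 20 + 19 + 18 + 17 + 16 + 15 + 14 + 13 + 12 + 11 + 10 + 9 + 8 + 7 + 6 + 5 + 4 + 3 + 2 + 1 + rsum(0)
= 38 + 37 + 36 + 35 + 34 + 33 + 32 + 31 + 30 + 29 + 28 + 27 + 26 + 25 + 24 + 23 + 22 + 21 + 20 + 19 + 18 + 17 + 16 + 15 + 14 + 13 + 12 + 11 + 10 + 9 + 8 + 7 + 6 + 5 + 4 + 3 + 2 + 1 + 0
= 741

741


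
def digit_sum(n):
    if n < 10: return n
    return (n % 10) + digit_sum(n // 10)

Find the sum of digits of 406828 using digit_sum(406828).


digit_sum(406828) = 8 + digit_sum(40682)
digit_sum(40682) = 2 + digit_sum(4068)
digit_sum(4068) = 8 + digit_sum(406)
digit_sum(406) = 6 + digit_sum(40)
digit_sum(40) = 0 + digit_sum(4)
digit_sum(4) = 4  (base case)
Total: 8 + 2 + 8 + 6 + 0 + 4 = 28

28
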